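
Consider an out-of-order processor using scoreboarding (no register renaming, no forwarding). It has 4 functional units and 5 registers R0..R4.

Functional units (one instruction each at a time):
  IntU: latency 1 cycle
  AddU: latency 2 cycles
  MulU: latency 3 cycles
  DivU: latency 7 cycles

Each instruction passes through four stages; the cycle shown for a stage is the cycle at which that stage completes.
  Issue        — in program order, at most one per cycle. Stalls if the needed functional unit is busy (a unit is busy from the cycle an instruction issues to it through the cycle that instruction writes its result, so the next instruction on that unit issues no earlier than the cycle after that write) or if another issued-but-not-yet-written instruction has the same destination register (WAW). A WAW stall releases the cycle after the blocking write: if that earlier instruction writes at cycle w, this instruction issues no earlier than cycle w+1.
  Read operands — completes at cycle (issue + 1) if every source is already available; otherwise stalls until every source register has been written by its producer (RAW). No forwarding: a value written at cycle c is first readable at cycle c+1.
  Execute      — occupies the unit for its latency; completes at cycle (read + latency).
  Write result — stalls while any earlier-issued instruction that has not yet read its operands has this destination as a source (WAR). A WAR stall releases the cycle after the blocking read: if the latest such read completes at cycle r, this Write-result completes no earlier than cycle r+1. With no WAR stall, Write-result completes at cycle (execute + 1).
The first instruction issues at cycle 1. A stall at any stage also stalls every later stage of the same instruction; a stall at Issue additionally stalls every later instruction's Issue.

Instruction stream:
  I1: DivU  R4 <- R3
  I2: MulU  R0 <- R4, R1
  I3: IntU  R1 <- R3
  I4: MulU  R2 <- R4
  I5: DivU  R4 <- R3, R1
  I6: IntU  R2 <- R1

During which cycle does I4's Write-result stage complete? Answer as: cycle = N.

cycle = 21

t=1  issue I1 (DivU)
t=2  I1 read-ops | issue I2 (MulU)
t=3  issue I3 (IntU)
t=4  I3 read-ops
t=5  I3 finished on IntU
t=9  I1 finished on DivU
t=10  I1→R4
t=11  I2 read-ops
t=12  I3→R1
t=14  I2 finished on MulU
t=15  I2→R0
t=16  issue I4 (MulU)
t=17  I4 read-ops | issue I5 (DivU)
t=18  I5 read-ops
t=20  I4 finished on MulU
t=21  I4→R2
t=22  issue I6 (IntU)
t=23  I6 read-ops
t=24  I6 finished on IntU
t=25  I5 finished on DivU | I6→R2
t=26  I5→R4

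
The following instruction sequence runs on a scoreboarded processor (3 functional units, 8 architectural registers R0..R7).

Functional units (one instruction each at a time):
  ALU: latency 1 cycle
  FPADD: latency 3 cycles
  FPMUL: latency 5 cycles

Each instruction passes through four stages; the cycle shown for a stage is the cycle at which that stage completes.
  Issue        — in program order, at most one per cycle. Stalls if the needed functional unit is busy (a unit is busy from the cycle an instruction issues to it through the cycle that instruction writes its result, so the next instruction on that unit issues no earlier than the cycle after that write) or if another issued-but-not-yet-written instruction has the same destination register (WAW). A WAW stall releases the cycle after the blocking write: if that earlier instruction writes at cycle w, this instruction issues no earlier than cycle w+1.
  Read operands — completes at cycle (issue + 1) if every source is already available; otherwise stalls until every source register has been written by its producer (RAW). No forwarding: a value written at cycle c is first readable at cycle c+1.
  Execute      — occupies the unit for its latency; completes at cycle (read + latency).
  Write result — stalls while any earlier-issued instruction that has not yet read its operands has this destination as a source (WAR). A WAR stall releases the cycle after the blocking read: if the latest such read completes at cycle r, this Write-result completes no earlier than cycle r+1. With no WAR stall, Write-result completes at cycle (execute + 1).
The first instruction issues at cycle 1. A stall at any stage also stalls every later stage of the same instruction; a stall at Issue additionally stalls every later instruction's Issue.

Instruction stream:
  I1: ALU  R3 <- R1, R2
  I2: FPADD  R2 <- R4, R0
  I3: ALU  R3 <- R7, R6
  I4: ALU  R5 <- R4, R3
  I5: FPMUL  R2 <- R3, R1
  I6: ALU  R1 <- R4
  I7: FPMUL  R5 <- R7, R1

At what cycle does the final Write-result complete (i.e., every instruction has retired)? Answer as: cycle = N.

cycle = 25

c1: I1 issues→ALU
c2: I1 reads; I2 issues→FPADD
c3: I1 exec-done; I2 reads
c4: I1 writes R3
c5: I3 issues→ALU
c6: I2 exec-done; I3 reads
c7: I2 writes R2; I3 exec-done
c8: I3 writes R3
c9: I4 issues→ALU
c10: I4 reads; I5 issues→FPMUL
c11: I4 exec-done; I5 reads
c12: I4 writes R5
c13: I6 issues→ALU
c14: I6 reads
c15: I6 exec-done
c16: I5 exec-done; I6 writes R1
c17: I5 writes R2
c18: I7 issues→FPMUL
c19: I7 reads
c24: I7 exec-done
c25: I7 writes R5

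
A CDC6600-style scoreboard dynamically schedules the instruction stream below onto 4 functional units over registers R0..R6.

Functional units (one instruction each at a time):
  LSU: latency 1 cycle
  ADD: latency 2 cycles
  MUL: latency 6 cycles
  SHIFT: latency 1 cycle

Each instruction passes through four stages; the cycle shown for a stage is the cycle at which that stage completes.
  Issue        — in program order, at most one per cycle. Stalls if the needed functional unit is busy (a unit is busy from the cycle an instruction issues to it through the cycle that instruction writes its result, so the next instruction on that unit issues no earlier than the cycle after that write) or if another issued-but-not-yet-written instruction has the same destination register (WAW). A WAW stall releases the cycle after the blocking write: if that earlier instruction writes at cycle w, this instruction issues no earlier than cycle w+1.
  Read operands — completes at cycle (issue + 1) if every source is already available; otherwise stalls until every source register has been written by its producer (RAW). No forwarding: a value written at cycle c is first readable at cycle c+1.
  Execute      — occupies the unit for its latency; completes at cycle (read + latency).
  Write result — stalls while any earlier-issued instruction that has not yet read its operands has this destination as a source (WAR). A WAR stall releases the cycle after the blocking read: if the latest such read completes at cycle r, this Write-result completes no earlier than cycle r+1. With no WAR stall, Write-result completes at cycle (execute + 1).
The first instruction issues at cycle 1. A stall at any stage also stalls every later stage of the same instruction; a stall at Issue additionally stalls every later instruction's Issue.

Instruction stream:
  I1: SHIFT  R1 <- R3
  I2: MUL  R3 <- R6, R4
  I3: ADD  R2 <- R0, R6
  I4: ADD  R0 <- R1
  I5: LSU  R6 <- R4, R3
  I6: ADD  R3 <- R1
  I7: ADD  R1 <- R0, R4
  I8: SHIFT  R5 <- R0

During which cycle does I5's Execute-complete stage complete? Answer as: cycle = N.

cycle 1: I1 dispatched to SHIFT
cycle 2: I1 operands ready, I2 dispatched to MUL
cycle 3: I1 complete, I2 operands ready, I3 dispatched to ADD
cycle 4: R1←I1, I3 operands ready
cycle 6: I3 complete
cycle 7: R2←I3
cycle 8: I4 dispatched to ADD
cycle 9: I2 complete, I4 operands ready, I5 dispatched to LSU
cycle 10: R3←I2
cycle 11: I4 complete, I5 operands ready
cycle 12: R0←I4, I5 complete
cycle 13: R6←I5, I6 dispatched to ADD
cycle 14: I6 operands ready
cycle 16: I6 complete
cycle 17: R3←I6
cycle 18: I7 dispatched to ADD
cycle 19: I7 operands ready, I8 dispatched to SHIFT
cycle 20: I8 operands ready
cycle 21: I7 complete, I8 complete
cycle 22: R1←I7, R5←I8

cycle = 12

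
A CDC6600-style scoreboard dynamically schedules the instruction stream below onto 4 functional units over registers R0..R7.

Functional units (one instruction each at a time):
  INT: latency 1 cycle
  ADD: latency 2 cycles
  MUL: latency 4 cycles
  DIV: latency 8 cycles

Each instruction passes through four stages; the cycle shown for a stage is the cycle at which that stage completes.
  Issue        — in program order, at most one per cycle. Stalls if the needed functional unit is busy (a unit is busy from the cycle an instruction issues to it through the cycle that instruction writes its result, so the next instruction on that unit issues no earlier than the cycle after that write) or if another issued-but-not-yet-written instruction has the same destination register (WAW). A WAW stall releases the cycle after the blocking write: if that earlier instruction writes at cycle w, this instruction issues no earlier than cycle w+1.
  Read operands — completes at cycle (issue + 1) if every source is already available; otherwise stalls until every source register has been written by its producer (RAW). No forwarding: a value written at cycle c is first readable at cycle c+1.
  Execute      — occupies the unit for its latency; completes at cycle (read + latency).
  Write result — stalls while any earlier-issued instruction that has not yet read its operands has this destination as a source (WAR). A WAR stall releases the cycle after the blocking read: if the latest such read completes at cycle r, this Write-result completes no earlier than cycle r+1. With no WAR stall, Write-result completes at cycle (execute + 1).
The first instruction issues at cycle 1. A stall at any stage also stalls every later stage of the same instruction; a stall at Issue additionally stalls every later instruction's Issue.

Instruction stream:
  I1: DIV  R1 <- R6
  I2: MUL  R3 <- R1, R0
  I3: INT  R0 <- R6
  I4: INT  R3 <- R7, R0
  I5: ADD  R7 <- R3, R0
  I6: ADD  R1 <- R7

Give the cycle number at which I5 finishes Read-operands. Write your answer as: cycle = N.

cycle = 22

cycle 1: I1 issues→DIV
cycle 2: I1 reads; I2 issues→MUL
cycle 3: I3 issues→INT
cycle 4: I3 reads
cycle 5: I3 exec-done
cycle 10: I1 exec-done
cycle 11: I1 writes R1
cycle 12: I2 reads
cycle 13: I3 writes R0
cycle 16: I2 exec-done
cycle 17: I2 writes R3
cycle 18: I4 issues→INT
cycle 19: I4 reads; I5 issues→ADD
cycle 20: I4 exec-done
cycle 21: I4 writes R3
cycle 22: I5 reads
cycle 24: I5 exec-done
cycle 25: I5 writes R7
cycle 26: I6 issues→ADD
cycle 27: I6 reads
cycle 29: I6 exec-done
cycle 30: I6 writes R1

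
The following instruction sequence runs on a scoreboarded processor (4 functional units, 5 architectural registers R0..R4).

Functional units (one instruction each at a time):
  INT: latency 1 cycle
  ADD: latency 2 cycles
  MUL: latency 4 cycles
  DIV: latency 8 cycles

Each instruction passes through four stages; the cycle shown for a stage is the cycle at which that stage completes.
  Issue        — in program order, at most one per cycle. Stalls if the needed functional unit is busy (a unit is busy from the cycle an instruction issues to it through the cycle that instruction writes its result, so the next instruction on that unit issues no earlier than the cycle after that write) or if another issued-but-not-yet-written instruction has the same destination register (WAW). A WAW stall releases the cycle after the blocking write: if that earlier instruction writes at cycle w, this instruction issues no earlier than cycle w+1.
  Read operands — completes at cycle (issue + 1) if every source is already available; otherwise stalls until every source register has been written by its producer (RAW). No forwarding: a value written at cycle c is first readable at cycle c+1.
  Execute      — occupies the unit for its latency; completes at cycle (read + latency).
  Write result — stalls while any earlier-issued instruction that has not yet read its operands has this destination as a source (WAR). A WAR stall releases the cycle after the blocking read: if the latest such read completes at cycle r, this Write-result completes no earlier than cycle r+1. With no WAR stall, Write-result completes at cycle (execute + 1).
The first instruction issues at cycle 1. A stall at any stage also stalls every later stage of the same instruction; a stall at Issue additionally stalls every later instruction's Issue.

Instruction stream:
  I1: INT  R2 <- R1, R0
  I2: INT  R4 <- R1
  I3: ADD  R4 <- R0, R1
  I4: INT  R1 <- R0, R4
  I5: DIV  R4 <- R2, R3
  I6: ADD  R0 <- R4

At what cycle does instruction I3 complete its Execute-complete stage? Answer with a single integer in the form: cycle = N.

I1 -> (1, 2, 3, 4)
I2 -> (5, 6, 7, 8)  // struct: INT busy until I1 writes@4
I3 -> (9, 10, 12, 13)  // WAW R4: wait I2 write@8
I4 -> (10, 14, 15, 16)  // RAW R4: wait I3 write@13
I5 -> (14, 15, 23, 24)  // WAW R4: wait I3 write@13
I6 -> (15, 25, 27, 28)  // RAW R4: wait I5 write@24

cycle = 12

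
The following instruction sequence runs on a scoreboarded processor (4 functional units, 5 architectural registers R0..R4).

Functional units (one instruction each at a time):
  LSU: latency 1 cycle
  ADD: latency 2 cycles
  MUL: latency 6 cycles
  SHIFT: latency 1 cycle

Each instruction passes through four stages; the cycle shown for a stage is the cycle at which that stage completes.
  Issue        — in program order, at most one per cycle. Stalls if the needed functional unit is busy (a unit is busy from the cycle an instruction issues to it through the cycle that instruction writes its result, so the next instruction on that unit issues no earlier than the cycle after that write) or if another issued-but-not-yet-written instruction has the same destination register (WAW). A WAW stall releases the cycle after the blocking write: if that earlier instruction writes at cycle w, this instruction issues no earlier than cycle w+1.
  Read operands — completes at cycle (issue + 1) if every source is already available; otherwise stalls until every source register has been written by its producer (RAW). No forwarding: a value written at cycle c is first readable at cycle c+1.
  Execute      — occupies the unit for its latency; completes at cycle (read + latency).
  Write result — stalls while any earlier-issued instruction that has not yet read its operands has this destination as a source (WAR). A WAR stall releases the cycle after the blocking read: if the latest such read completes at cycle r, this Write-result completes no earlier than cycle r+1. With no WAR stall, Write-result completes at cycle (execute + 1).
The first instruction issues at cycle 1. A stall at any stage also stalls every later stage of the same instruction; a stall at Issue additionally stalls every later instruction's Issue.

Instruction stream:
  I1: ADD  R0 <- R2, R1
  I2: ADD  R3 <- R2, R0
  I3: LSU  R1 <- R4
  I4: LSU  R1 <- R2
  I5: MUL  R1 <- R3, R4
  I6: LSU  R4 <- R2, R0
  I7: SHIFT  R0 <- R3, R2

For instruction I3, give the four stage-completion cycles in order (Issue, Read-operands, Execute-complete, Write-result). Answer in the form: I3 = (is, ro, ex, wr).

[1] I1→ADD
[2] I1 RO
[4] I1 EX
[5] I1 WR R0
[6] I2→ADD
[7] I2 RO | I3→LSU
[8] I3 RO
[9] I2 EX | I3 EX
[10] I2 WR R3 | I3 WR R1
[11] I4→LSU
[12] I4 RO
[13] I4 EX
[14] I4 WR R1
[15] I5→MUL
[16] I5 RO | I6→LSU
[17] I6 RO | I7→SHIFT
[18] I6 EX | I7 RO
[19] I6 WR R4 | I7 EX
[20] I7 WR R0
[22] I5 EX
[23] I5 WR R1

I3 = (7, 8, 9, 10)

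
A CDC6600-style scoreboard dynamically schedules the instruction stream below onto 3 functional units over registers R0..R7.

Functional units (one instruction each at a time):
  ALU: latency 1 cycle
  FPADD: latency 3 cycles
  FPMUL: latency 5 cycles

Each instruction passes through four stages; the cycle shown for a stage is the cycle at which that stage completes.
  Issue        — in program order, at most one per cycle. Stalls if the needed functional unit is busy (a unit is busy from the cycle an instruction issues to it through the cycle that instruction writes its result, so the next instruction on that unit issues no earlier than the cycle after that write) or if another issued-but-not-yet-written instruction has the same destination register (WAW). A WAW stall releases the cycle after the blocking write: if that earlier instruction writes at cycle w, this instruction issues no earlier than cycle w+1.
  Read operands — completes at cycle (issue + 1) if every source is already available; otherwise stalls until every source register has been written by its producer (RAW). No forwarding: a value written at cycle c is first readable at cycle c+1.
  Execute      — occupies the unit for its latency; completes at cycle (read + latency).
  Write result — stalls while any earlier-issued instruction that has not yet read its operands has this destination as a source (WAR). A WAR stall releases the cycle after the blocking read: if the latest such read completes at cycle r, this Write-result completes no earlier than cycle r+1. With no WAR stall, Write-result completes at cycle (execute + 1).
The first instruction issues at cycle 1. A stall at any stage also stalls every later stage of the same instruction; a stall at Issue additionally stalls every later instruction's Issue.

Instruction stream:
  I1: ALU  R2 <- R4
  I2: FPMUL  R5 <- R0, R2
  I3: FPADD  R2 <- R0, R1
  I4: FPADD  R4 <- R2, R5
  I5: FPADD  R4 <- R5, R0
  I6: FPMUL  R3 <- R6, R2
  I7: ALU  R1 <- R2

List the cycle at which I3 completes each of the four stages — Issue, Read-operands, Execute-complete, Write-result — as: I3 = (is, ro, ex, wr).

I3 = (5, 6, 9, 10)

I1: IS=1 RO=2 EX=3 WR=4
I2: IS=2 RO=5 EX=10 WR=11  [RAW R2: wait I1 write@4]
I3: IS=5 RO=6 EX=9 WR=10  [WAW R2: wait I1 write@4]
I4: IS=11 RO=12 EX=15 WR=16  [struct: FPADD busy until I3 writes@10]
I5: IS=17 RO=18 EX=21 WR=22  [struct: FPADD busy until I4 writes@16]
I6: IS=18 RO=19 EX=24 WR=25
I7: IS=19 RO=20 EX=21 WR=22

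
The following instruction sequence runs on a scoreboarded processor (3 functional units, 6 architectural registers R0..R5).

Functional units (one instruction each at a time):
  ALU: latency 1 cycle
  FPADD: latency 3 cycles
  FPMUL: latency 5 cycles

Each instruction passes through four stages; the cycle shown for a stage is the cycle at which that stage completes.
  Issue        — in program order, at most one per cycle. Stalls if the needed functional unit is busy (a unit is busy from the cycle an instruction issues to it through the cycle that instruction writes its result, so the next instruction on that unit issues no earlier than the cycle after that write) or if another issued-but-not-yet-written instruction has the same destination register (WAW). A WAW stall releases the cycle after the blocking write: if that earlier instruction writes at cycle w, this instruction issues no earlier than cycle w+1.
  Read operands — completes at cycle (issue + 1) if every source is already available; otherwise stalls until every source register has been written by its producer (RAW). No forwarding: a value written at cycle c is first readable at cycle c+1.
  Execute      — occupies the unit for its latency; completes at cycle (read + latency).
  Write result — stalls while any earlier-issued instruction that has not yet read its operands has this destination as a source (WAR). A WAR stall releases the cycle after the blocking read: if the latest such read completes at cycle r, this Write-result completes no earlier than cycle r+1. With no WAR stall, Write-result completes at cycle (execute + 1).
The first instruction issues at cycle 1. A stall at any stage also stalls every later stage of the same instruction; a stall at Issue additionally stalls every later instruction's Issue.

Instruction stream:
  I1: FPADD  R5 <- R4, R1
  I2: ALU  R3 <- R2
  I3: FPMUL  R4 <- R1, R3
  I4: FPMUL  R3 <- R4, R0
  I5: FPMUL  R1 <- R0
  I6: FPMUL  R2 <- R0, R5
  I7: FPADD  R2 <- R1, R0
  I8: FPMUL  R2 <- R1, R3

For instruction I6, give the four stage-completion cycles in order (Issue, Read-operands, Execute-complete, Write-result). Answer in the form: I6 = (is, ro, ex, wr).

I6 = (29, 30, 35, 36)

cycle 1: I1→FPADD
cycle 2: I1 RO, I2→ALU
cycle 3: I2 RO, I3→FPMUL
cycle 4: I2 EX
cycle 5: I1 EX, I2 WR R3
cycle 6: I1 WR R5, I3 RO
cycle 11: I3 EX
cycle 12: I3 WR R4
cycle 13: I4→FPMUL
cycle 14: I4 RO
cycle 19: I4 EX
cycle 20: I4 WR R3
cycle 21: I5→FPMUL
cycle 22: I5 RO
cycle 27: I5 EX
cycle 28: I5 WR R1
cycle 29: I6→FPMUL
cycle 30: I6 RO
cycle 35: I6 EX
cycle 36: I6 WR R2
cycle 37: I7→FPADD
cycle 38: I7 RO
cycle 41: I7 EX
cycle 42: I7 WR R2
cycle 43: I8→FPMUL
cycle 44: I8 RO
cycle 49: I8 EX
cycle 50: I8 WR R2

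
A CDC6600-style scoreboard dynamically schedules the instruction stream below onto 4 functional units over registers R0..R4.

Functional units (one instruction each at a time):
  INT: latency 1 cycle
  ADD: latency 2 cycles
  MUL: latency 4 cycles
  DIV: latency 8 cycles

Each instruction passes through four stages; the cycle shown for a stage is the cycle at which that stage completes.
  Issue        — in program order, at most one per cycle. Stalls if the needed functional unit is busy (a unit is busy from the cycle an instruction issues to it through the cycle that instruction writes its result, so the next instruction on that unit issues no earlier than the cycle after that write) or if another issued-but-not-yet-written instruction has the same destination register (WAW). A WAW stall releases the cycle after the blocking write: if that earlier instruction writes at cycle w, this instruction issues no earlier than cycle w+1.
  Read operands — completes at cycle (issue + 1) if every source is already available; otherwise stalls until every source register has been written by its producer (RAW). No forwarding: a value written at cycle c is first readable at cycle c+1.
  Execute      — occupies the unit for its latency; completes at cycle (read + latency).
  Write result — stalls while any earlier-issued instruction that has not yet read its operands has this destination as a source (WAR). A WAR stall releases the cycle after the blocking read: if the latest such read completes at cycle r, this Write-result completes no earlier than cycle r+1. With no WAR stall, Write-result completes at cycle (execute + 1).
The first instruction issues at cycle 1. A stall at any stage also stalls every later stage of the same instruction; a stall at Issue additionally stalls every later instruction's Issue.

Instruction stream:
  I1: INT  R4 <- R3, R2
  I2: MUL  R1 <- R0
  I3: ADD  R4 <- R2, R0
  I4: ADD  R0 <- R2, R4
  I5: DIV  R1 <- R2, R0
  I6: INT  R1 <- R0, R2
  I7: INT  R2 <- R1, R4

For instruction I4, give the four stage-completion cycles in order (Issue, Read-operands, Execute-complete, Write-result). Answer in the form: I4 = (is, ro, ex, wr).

cycle 1: I1 issues→INT
cycle 2: I1 reads · I2 issues→MUL
cycle 3: I1 exec-done · I2 reads
cycle 4: I1 writes R4
cycle 5: I3 issues→ADD
cycle 6: I3 reads
cycle 7: I2 exec-done
cycle 8: I2 writes R1 · I3 exec-done
cycle 9: I3 writes R4
cycle 10: I4 issues→ADD
cycle 11: I4 reads · I5 issues→DIV
cycle 13: I4 exec-done
cycle 14: I4 writes R0
cycle 15: I5 reads
cycle 23: I5 exec-done
cycle 24: I5 writes R1
cycle 25: I6 issues→INT
cycle 26: I6 reads
cycle 27: I6 exec-done
cycle 28: I6 writes R1
cycle 29: I7 issues→INT
cycle 30: I7 reads
cycle 31: I7 exec-done
cycle 32: I7 writes R2

I4 = (10, 11, 13, 14)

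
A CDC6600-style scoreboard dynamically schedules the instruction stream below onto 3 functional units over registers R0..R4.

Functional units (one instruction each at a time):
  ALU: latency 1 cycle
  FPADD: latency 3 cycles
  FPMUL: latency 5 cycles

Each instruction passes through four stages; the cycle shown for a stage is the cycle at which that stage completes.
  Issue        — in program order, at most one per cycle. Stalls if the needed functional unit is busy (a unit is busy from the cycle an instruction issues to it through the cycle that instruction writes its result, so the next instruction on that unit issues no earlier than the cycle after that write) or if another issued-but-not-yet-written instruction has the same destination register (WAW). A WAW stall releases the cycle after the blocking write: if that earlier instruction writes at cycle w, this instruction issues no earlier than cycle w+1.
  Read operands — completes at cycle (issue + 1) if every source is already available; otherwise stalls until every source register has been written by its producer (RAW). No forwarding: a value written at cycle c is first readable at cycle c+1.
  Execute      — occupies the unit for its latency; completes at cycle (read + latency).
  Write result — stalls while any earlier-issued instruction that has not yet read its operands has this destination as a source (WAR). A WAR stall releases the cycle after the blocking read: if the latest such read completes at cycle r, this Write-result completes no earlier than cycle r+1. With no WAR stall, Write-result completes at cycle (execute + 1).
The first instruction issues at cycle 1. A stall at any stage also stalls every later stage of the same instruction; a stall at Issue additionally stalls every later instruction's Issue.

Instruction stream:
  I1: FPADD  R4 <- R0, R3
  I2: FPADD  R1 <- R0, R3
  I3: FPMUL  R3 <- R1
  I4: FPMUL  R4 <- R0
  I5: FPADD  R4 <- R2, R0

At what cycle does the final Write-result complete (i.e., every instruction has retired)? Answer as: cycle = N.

cycle = 33

  I1 | 1 | 2 | 5 | 6
  I2 | 7 | 8 | 11 | 12   struct: FPADD busy until I1 writes@6
  I3 | 8 | 13 | 18 | 19   RAW R1: wait I2 write@12
  I4 | 20 | 21 | 26 | 27   struct: FPMUL busy until I3 writes@19
  I5 | 28 | 29 | 32 | 33   WAW R4: wait I4 write@27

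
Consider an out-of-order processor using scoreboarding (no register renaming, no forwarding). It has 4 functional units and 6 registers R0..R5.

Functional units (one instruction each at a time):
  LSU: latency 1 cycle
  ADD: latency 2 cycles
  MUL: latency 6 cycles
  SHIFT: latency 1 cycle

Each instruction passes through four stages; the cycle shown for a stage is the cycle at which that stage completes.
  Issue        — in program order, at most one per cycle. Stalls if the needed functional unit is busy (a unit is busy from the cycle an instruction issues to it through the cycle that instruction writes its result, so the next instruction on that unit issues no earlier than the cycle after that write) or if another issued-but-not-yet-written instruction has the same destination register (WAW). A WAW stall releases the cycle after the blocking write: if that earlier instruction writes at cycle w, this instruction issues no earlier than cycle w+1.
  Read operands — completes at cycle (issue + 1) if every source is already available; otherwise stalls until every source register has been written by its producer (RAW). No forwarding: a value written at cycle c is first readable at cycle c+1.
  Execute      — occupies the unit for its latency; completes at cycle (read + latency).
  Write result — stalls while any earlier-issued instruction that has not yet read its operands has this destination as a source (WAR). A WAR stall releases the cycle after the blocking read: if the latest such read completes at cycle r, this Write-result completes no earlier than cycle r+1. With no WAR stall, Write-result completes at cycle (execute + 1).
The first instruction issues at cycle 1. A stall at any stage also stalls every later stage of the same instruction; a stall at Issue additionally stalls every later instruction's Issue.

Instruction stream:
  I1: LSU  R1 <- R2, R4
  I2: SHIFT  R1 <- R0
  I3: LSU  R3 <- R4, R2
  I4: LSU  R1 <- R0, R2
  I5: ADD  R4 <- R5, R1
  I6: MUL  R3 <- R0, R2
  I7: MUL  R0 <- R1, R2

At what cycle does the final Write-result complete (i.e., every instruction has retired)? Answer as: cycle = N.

t=1  I1→LSU
t=2  I1 RO
t=3  I1 EX
t=4  I1 WR R1
t=5  I2→SHIFT
t=6  I2 RO · I3→LSU
t=7  I2 EX · I3 RO
t=8  I2 WR R1 · I3 EX
t=9  I3 WR R3
t=10  I4→LSU
t=11  I4 RO · I5→ADD
t=12  I4 EX · I6→MUL
t=13  I4 WR R1 · I6 RO
t=14  I5 RO
t=16  I5 EX
t=17  I5 WR R4
t=19  I6 EX
t=20  I6 WR R3
t=21  I7→MUL
t=22  I7 RO
t=28  I7 EX
t=29  I7 WR R0

cycle = 29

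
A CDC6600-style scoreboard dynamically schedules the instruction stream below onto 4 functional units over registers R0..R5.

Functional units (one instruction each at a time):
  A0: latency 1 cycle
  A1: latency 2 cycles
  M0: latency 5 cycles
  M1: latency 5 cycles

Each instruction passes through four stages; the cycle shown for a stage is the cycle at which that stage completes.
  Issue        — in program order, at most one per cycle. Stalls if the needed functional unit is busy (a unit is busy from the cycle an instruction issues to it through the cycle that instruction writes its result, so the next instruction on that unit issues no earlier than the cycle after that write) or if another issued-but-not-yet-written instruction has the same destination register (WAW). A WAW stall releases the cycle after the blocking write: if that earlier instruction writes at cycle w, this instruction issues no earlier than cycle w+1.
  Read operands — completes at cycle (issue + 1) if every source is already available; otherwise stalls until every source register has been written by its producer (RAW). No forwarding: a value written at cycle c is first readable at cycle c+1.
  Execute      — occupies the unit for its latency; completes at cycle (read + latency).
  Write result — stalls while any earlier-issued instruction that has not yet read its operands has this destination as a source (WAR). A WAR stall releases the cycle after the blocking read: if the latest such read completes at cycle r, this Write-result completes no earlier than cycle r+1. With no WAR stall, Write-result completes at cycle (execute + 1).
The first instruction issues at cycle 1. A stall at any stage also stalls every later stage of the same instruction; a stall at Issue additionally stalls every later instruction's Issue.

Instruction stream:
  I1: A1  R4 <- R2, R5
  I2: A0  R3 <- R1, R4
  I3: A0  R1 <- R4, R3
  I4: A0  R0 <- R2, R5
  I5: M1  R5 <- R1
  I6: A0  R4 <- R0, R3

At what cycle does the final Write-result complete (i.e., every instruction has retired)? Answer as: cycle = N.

I1 -> (1, 2, 4, 5)
I2 -> (2, 6, 7, 8)  // RAW R4: wait I1 write@5
I3 -> (9, 10, 11, 12)  // struct: A0 busy until I2 writes@8
I4 -> (13, 14, 15, 16)  // struct: A0 busy until I3 writes@12
I5 -> (14, 15, 20, 21)
I6 -> (17, 18, 19, 20)  // struct: A0 busy until I4 writes@16

cycle = 21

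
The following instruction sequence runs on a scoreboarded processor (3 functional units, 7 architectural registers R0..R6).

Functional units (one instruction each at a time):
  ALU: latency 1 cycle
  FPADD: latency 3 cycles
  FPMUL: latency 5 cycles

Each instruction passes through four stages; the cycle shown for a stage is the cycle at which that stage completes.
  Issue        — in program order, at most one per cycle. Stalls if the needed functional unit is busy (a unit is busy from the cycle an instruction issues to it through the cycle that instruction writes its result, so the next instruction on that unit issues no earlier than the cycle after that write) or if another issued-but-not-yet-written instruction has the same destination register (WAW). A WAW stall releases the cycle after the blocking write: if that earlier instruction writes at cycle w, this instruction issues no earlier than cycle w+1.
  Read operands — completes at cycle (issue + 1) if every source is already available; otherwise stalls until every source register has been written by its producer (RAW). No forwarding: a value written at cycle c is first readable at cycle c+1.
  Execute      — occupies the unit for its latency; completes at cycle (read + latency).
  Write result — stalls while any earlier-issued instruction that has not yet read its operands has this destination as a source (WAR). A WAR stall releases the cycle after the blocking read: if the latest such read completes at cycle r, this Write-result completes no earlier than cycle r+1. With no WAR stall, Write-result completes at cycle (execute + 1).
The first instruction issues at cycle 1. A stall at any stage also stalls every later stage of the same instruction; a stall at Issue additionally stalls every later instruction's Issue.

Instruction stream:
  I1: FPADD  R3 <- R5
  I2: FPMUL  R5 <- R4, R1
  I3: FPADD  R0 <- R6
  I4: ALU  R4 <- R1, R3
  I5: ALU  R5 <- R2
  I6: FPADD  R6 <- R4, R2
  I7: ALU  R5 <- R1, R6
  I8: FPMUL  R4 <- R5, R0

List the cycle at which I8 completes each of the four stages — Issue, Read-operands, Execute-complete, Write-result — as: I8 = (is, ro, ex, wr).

cycle 1: I1 dispatched to FPADD
cycle 2: I1 operands ready, I2 dispatched to FPMUL
cycle 3: I2 operands ready
cycle 5: I1 complete
cycle 6: R3←I1
cycle 7: I3 dispatched to FPADD
cycle 8: I2 complete, I3 operands ready, I4 dispatched to ALU
cycle 9: R5←I2, I4 operands ready
cycle 10: I4 complete
cycle 11: I3 complete, R4←I4
cycle 12: R0←I3, I5 dispatched to ALU
cycle 13: I5 operands ready, I6 dispatched to FPADD
cycle 14: I5 complete, I6 operands ready
cycle 15: R5←I5
cycle 16: I7 dispatched to ALU
cycle 17: I6 complete, I8 dispatched to FPMUL
cycle 18: R6←I6
cycle 19: I7 operands ready
cycle 20: I7 complete
cycle 21: R5←I7
cycle 22: I8 operands ready
cycle 27: I8 complete
cycle 28: R4←I8

I8 = (17, 22, 27, 28)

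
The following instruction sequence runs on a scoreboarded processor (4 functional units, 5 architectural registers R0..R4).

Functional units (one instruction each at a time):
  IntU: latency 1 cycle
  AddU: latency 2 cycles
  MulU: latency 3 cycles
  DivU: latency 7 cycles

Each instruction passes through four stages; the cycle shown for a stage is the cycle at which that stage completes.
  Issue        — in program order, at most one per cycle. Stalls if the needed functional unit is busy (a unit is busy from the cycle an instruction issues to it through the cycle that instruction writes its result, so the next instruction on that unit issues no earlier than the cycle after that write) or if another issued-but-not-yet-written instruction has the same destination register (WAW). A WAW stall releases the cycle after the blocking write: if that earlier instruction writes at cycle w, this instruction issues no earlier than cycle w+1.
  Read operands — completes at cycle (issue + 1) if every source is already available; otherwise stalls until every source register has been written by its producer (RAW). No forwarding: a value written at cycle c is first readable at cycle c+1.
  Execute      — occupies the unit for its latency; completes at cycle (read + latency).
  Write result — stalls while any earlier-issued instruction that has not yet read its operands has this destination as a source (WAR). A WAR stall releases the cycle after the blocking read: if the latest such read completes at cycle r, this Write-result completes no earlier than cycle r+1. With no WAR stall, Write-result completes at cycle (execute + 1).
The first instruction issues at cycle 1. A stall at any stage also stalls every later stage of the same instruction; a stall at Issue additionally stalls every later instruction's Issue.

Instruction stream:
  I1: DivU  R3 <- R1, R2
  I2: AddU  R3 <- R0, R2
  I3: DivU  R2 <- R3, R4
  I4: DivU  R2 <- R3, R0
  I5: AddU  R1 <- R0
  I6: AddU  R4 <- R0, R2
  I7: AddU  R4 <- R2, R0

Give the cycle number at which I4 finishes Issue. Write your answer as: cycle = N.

cycle = 25

1) issue 1, read 2, done 9, write 10
2) issue 11, read 12, done 14, write 15  <WAW R3: wait I1 write@10>
3) issue 12, read 16, done 23, write 24  <RAW R3: wait I2 write@15>
4) issue 25, read 26, done 33, write 34  <struct: DivU busy until I3 writes@24>
5) issue 26, read 27, done 29, write 30
6) issue 31, read 35, done 37, write 38  <struct: AddU busy until I5 writes@30 / RAW R2: wait I4 write@34>
7) issue 39, read 40, done 42, write 43  <struct: AddU busy until I6 writes@38>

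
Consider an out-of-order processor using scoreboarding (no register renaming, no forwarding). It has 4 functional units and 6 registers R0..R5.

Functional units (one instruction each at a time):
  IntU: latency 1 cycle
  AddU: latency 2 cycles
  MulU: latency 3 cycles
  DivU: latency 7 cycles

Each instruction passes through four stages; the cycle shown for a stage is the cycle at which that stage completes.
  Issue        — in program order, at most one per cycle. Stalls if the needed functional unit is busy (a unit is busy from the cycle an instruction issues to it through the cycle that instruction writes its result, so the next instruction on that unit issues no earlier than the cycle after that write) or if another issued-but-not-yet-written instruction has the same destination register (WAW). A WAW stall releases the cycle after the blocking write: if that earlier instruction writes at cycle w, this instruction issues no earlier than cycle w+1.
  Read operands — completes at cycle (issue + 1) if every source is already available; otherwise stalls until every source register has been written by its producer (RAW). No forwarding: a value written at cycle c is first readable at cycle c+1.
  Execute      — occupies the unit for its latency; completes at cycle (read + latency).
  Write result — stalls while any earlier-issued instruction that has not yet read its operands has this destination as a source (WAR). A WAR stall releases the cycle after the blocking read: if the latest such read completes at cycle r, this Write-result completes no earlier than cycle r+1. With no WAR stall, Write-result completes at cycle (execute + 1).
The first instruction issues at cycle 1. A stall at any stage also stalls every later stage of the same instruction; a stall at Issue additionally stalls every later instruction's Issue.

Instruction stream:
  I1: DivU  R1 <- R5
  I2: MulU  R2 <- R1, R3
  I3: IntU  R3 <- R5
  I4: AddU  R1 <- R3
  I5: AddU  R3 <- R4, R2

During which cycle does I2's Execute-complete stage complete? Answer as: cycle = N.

  I1 | 1 | 2 | 9 | 10
  I2 | 2 | 11 | 14 | 15   RAW R1: wait I1 write@10
  I3 | 3 | 4 | 5 | 12   WAR R3: wait I2 read@11
  I4 | 11 | 13 | 15 | 16   WAW R1: wait I1 write@10 · RAW R3: wait I3 write@12
  I5 | 17 | 18 | 20 | 21   struct: AddU busy until I4 writes@16

cycle = 14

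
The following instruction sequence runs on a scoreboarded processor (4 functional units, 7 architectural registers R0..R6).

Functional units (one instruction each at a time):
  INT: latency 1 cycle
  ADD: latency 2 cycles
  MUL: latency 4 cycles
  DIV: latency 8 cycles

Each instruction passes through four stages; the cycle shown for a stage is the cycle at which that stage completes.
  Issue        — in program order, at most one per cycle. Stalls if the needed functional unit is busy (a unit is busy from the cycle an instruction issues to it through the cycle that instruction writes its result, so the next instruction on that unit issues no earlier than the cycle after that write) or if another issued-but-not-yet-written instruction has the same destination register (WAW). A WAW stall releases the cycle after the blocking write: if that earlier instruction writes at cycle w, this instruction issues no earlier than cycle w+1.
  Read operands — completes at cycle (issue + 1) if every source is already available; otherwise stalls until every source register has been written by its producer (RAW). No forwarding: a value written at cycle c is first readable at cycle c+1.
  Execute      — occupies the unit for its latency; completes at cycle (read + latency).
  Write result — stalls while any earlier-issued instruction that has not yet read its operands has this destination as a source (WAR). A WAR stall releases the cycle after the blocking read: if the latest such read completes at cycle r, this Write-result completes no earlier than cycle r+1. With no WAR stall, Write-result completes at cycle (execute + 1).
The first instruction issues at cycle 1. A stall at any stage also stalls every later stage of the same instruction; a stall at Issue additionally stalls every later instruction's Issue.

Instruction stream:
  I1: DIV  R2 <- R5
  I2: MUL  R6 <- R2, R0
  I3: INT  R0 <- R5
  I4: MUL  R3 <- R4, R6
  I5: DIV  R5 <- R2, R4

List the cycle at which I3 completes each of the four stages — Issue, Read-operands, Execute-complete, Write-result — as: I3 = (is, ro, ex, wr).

I3 = (3, 4, 5, 13)

I1  is:1  ro:2  ex:10  wr:11
I2  is:2  ro:12  ex:16  wr:17  — RAW R2: wait I1 write@11
I3  is:3  ro:4  ex:5  wr:13  — WAR R0: wait I2 read@12
I4  is:18  ro:19  ex:23  wr:24  — struct: MUL busy until I2 writes@17
I5  is:19  ro:20  ex:28  wr:29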